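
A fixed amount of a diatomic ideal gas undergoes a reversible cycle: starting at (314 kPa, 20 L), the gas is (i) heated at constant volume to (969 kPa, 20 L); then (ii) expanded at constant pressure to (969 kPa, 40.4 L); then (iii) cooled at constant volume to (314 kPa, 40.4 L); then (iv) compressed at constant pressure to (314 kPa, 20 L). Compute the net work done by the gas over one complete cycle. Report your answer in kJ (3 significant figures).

Constant-volume legs do no work.
W(ii) = (969)(40.4 − 20) = 19768 J; W(iv) = (314)(20 − 40.4) = -6406 J.
W_net = 19768 − 6406 = 13362 J (the clockwise enclosed area).

W_net ≈ 13.4 kJ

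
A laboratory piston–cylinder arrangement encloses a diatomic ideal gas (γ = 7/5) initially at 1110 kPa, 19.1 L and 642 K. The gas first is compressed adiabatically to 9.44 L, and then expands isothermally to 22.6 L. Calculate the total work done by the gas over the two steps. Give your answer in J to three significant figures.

W_total ≈ 7280 J

Step 1 (adiabatic): W = (P₁V₁ − P₂V₂)/(γ−1) = (21201 − 28105)/0.4 = -17260 J.
After step 1: P = 2977 kPa, V = 9.44 L, T = 851.1 K.
Step 2 (isothermal): W = P₁V₁ ln(V₂/V₁) = (28105) ln(22.6/9.44) = 24535 J.
W_total = -17260 + 24535 = 7276 J.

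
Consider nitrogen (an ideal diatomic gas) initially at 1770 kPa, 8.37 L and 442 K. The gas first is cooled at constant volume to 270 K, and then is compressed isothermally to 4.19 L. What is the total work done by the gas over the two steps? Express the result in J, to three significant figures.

W_total ≈ -6260 J

Step 1 (isochoric): W = 0 (constant volume).
After step 1: P = 1081 kPa (V unchanged).
Step 2 (isothermal): W = P₁V₁ ln(V₂/V₁) = (9050) ln(4.19/8.37) = -6262 J.
W_total = 0 − 6262 = -6262 J.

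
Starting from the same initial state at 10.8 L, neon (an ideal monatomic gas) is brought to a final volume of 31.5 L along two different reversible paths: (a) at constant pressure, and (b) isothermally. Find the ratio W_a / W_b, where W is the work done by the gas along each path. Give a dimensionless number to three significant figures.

W_a / W_b ≈ 1.79

Path (a) isobaric: W = P₁(V₂ − V₁) → W_a/(P₁V₁) = 1.917.
Path (b) isothermal: W = P₁V₁ ln(V₂/V₁) → W_b/(P₁V₁) = 1.07.
W_a / W_b = 1.917 / 1.07 = 1.791.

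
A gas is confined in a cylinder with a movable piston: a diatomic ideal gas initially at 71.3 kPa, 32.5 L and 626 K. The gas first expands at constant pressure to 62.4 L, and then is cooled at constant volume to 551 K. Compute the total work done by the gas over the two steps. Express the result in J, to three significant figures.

W_total ≈ 2130 J

Step 1 (isobaric): W = PΔV = (71.3 kPa)(62.4 − 32.5 L) = 2132 J.
Step 2 (isochoric): W = 0 (constant volume).
W_total = 2132 + 0 = 2132 J.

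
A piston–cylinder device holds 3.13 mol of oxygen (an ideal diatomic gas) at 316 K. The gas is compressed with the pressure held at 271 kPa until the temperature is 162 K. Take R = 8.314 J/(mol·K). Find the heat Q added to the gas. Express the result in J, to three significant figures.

Isobaric: W = nRΔT = (3.13)(8.314)(-154) = -4008 J.
ΔU = nCᵥΔT with Cᵥ = 5R/2: ΔU = (3.13)(20.79)(-154) = -10019 J.
Q = ΔU + W = -10019 − 4008 = -14026 J.

Q ≈ -14000 J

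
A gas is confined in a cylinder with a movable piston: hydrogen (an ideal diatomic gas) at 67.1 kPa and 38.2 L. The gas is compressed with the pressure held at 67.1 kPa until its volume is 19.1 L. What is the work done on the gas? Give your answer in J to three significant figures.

W ≈ 1280 J

Isobaric: W = P ΔV.
W = (67.1 kPa)(19.1 − 38.2 L) = (67.1)(-19.1) = -1282 J.
Work on gas = −W_by = 1282 J.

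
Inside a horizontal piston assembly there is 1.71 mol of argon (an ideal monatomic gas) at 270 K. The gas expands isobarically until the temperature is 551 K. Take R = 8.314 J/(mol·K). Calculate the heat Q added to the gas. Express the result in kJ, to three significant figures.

Isobaric: W = nRΔT = (1.71)(8.314)(281) = 3995 J.
ΔU = nCᵥΔT with Cᵥ = 3R/2: ΔU = (1.71)(12.47)(281) = 5992 J.
Q = ΔU + W = 5992 + 3995 = 9987 J.

Q ≈ 9.99 kJ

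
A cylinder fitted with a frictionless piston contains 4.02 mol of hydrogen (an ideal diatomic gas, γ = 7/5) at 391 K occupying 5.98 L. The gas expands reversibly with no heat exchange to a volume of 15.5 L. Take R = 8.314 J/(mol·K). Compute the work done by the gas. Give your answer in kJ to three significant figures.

Adiabatic: TV^(γ−1) = const with γ = 7/5.
T₂ = T₁ (V₁/V₂)^(γ−1) = 391 × (5.98/15.5)^0.4 = 391 × 0.6832 = 267.1 K.
W_by = nCᵥ(T₁ − T₂) = (4.02)(20.79)(391 − 267.1) = 10350 J.

W ≈ 10.3 kJ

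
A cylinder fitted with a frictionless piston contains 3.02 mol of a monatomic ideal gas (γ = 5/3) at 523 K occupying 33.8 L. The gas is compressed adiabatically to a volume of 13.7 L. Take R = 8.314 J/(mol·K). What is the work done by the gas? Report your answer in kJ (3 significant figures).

Adiabatic: TV^(γ−1) = const with γ = 5/3.
T₂ = T₁ (V₁/V₂)^(γ−1) = 523 × (33.8/13.7)^0.667 = 523 × 1.826 = 954.9 K.
W_by = nCᵥ(T₁ − T₂) = (3.02)(12.47)(523 − 954.9) = -16267 J.

W ≈ -16.3 kJ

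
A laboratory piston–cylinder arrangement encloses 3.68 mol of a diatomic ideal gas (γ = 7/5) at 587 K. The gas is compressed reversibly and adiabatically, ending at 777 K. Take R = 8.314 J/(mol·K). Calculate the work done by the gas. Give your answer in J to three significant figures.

Adiabatic ⇒ Q = 0, so W_by = −ΔU = nCᵥ(T₁ − T₂).
Cᵥ = 5R/2 = 20.79 J/(mol·K).
W = (3.68)(20.79)(587 − 777) = -14533 J.

W ≈ -14500 J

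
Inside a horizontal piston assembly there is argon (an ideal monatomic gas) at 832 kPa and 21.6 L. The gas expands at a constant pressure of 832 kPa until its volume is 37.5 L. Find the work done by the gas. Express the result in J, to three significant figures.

W ≈ 13200 J

Isobaric: W = P ΔV.
W = (832 kPa)(37.5 − 21.6 L) = (832)(15.9) = 13229 J.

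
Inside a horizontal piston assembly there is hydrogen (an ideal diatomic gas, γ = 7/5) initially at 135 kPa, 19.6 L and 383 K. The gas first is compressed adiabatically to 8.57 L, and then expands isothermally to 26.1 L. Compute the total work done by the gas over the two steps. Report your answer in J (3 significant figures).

W_total ≈ 1510 J

Step 1 (adiabatic): W = (P₁V₁ − P₂V₂)/(γ−1) = (2646 − 3684)/0.4 = -2595 J.
After step 1: P = 429.9 kPa, V = 8.57 L, T = 533.2 K.
Step 2 (isothermal): W = P₁V₁ ln(V₂/V₁) = (3684) ln(26.1/8.57) = 4103 J.
W_total = -2595 + 4103 = 1508 J.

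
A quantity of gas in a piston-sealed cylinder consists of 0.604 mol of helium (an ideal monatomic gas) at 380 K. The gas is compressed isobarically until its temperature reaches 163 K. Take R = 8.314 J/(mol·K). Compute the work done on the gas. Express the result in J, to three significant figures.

W ≈ 1090 J

Isobaric: W = P ΔV = nR ΔT.
W = (0.604)(8.314)(163 − 380) = -1090 J.
Work on gas = −W_by = 1090 J.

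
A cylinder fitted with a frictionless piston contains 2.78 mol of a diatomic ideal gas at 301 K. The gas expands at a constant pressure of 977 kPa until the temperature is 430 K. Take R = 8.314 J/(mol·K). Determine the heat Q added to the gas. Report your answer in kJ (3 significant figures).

Isobaric: W = nRΔT = (2.78)(8.314)(129) = 2982 J.
ΔU = nCᵥΔT with Cᵥ = 5R/2: ΔU = (2.78)(20.79)(129) = 7454 J.
Q = ΔU + W = 7454 + 2982 = 10435 J.

Q ≈ 10.4 kJ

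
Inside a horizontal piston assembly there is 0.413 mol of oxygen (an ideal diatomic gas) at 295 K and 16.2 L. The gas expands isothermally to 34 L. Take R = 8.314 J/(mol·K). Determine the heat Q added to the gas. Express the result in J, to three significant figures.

Q ≈ 751 J

Isothermal ⇒ ΔU = 0, so Q = W = nRT ln(V₂/V₁).
Q = (0.413)(8.314)(295) ln(34/16.2) = 1013 × 0.7413 = 750.9 J.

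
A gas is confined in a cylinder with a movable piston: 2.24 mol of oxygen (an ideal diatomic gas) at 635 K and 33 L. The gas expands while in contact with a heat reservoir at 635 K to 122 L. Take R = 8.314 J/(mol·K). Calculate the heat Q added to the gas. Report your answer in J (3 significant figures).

Q ≈ 15500 J

Isothermal ⇒ ΔU = 0, so Q = W = nRT ln(V₂/V₁).
Q = (2.24)(8.314)(635) ln(122/33) = 11826 × 1.308 = 15462 J.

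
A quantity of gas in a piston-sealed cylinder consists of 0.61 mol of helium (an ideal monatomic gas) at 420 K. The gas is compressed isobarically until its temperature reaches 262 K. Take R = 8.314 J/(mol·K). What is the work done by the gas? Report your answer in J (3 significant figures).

Isobaric: W = P ΔV = nR ΔT.
W = (0.61)(8.314)(262 − 420) = -801.3 J.

W ≈ -801 J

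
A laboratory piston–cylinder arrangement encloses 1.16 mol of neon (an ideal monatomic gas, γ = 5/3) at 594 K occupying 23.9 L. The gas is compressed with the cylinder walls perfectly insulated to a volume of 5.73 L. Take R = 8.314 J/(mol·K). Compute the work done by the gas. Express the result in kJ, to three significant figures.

W ≈ -13.7 kJ

Adiabatic: TV^(γ−1) = const with γ = 5/3.
T₂ = T₁ (V₁/V₂)^(γ−1) = 594 × (23.9/5.73)^0.667 = 594 × 2.591 = 1539 K.
W_by = nCᵥ(T₁ − T₂) = (1.16)(12.47)(594 − 1539) = -13673 J.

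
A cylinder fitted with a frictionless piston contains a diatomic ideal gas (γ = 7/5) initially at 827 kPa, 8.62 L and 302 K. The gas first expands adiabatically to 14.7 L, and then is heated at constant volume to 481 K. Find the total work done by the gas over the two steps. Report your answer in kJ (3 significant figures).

W_total ≈ 3.43 kJ

Step 1 (adiabatic): W = (P₁V₁ − P₂V₂)/(γ−1) = (7129 − 5758)/0.4 = 3426 J.
Step 2 (isochoric): W = 0 (constant volume).
W_total = 3426 + 0 = 3426 J.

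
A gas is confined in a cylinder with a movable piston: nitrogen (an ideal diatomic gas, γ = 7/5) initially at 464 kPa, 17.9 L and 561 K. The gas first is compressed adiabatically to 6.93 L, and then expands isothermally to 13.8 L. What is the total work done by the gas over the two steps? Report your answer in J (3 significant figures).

Step 1 (adiabatic): W = (P₁V₁ − P₂V₂)/(γ−1) = (8306 − 12140)/0.4 = -9586 J.
After step 1: P = 1752 kPa, V = 6.93 L, T = 820 K.
Step 2 (isothermal): W = P₁V₁ ln(V₂/V₁) = (12140) ln(13.8/6.93) = 8362 J.
W_total = -9586 + 8362 = -1224 J.

W_total ≈ -1220 J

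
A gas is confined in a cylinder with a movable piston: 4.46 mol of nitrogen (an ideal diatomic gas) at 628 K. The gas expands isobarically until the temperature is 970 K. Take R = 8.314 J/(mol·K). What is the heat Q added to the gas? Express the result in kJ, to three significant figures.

Q ≈ 44.4 kJ

Isobaric: W = nRΔT = (4.46)(8.314)(342) = 12682 J.
ΔU = nCᵥΔT with Cᵥ = 5R/2: ΔU = (4.46)(20.79)(342) = 31704 J.
Q = ΔU + W = 31704 + 12682 = 44385 J.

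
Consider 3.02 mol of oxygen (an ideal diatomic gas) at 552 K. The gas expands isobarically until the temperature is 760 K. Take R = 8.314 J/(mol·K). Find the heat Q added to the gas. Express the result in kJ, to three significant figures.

Q ≈ 18.3 kJ

Isobaric: W = nRΔT = (3.02)(8.314)(208) = 5223 J.
ΔU = nCᵥΔT with Cᵥ = 5R/2: ΔU = (3.02)(20.79)(208) = 13056 J.
Q = ΔU + W = 13056 + 5223 = 18279 J.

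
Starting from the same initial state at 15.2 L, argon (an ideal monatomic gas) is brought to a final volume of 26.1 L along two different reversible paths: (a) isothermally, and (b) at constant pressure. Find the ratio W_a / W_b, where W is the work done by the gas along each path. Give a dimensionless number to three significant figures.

Path (a) isothermal: W = P₁V₁ ln(V₂/V₁) → W_a/(P₁V₁) = 0.5406.
Path (b) isobaric: W = P₁(V₂ − V₁) → W_b/(P₁V₁) = 0.7171.
W_a / W_b = 0.5406 / 0.7171 = 0.7539.

W_a / W_b ≈ 0.754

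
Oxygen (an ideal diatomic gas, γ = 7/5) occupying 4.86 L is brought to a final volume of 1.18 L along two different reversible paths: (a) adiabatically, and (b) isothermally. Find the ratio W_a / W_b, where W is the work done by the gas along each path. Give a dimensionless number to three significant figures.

W_a / W_b ≈ 1.35

Path (a) adiabatic: W = P₁V₁(1 − (V₁/V₂)^(γ−1))/(γ−1) → W_a/(P₁V₁) = -1.904.
Path (b) isothermal: W = P₁V₁ ln(V₂/V₁) → W_b/(P₁V₁) = -1.416.
W_a / W_b = -1.904 / -1.416 = 1.345.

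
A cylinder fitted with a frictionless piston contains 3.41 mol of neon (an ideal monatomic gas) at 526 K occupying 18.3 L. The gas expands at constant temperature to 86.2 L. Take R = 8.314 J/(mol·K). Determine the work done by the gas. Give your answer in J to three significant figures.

Isothermal: W = nRT ln(V₂/V₁).
W = (3.41)(8.314)(526) × ln(86.2/18.3)
  = 14912 × 1.55
W_by_gas = 23111 J.

W ≈ 23100 J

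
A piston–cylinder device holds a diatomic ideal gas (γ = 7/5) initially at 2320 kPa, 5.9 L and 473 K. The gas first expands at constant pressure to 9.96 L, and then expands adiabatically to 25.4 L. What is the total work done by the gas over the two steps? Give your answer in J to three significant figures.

W_total ≈ 27500 J

Step 1 (isobaric): W = PΔV = (2320 kPa)(9.96 − 5.9 L) = 9419 J.
After step 1: P = 2320 kPa, V = 9.96 L, T = 798.5 K.
Step 2 (adiabatic): W = (P₁V₁ − P₂V₂)/(γ−1) = (23107 − 15890)/0.4 = 18044 J.
W_total = 9419 + 18044 = 27463 J.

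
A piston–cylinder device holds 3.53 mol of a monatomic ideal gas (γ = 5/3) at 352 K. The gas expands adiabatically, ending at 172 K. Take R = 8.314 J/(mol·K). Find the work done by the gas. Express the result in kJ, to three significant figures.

W ≈ 7.92 kJ

Adiabatic ⇒ Q = 0, so W_by = −ΔU = nCᵥ(T₁ − T₂).
Cᵥ = 3R/2 = 12.47 J/(mol·K).
W = (3.53)(12.47)(352 − 172) = 7924 J.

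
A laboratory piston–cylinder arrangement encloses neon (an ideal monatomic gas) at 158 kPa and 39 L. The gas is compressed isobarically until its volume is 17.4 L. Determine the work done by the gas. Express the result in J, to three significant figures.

Isobaric: W = P ΔV.
W = (158 kPa)(17.4 − 39 L) = (158)(-21.6) = -3413 J.

W ≈ -3410 J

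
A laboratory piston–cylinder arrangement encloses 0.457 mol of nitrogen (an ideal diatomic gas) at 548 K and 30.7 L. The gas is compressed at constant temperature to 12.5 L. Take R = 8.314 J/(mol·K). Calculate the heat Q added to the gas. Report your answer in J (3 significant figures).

Q ≈ -1870 J

Isothermal ⇒ ΔU = 0, so Q = W = nRT ln(V₂/V₁).
Q = (0.457)(8.314)(548) ln(12.5/30.7) = 2082 × -0.8985 = -1871 J.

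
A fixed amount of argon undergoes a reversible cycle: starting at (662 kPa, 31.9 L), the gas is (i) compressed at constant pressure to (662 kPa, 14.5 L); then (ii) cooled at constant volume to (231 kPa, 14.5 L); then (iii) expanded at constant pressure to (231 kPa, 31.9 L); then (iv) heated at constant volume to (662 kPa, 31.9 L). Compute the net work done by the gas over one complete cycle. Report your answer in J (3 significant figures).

W_net ≈ -7500 J

Constant-volume legs do no work.
W(i) = (662)(14.5 − 31.9) = -11519 J; W(iii) = (231)(31.9 − 14.5) = 4019 J.
W_net = -11519 + 4019 = -7499 J (the counter-clockwise enclosed area).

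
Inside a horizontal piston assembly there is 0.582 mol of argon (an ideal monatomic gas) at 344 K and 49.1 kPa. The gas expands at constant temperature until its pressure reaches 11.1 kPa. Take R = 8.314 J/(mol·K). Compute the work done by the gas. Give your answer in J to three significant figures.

W ≈ 2480 J

Isothermal process: W = nRT ln(V₂/V₁) = nRT ln(P₁/P₂).
W = (0.582)(8.314)(344) × ln(49.1/11.1)
  = 1665 × ln(4.423) = 1665 × 1.487
W_by_gas = 2475 J.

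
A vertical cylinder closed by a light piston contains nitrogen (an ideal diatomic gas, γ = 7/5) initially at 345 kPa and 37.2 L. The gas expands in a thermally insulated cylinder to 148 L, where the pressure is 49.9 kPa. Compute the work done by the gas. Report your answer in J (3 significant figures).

Adiabatic: W = (P₁V₁ − P₂V₂)/(γ − 1) with γ = 7/5.
P₁V₁ = 12834 J, P₂V₂ = 7385 J.
W = (12834 − 7385) / 0.4 = 13622 J.

W ≈ 13600 J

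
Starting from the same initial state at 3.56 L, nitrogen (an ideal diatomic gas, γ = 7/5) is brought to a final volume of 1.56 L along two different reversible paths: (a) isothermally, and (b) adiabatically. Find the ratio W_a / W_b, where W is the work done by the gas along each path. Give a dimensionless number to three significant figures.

W_a / W_b ≈ 0.844

Path (a) isothermal: W = P₁V₁ ln(V₂/V₁) → W_a/(P₁V₁) = -0.8251.
Path (b) adiabatic: W = P₁V₁(1 − (V₁/V₂)^(γ−1))/(γ−1) → W_b/(P₁V₁) = -0.9775.
W_a / W_b = -0.8251 / -0.9775 = 0.844.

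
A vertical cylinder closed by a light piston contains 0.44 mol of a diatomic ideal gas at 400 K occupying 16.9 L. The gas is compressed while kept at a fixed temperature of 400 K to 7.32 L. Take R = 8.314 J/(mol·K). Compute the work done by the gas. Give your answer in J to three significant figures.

W ≈ -1220 J

Isothermal: W = nRT ln(V₂/V₁).
W = (0.44)(8.314)(400) × ln(7.32/16.9)
  = 1463 × -0.8367
W_by_gas = -1224 J.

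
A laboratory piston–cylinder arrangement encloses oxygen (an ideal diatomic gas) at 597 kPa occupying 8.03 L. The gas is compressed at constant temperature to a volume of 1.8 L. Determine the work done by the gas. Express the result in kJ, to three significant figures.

W ≈ -7.17 kJ

Isothermal: W = nRT ln(V₂/V₁) = P₁V₁ ln(V₂/V₁).
P₁V₁ = (597 kPa)(8.03 L) = 4794 J.
W = 4794 × ln(1.8/8.03) = 4794 × -1.495
W_by_gas = -7169 J.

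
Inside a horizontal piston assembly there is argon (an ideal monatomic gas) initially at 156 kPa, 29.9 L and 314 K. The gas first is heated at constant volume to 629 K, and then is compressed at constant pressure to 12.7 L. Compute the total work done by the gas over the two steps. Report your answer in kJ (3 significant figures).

W_total ≈ -5.37 kJ

Step 1 (isochoric): W = 0 (constant volume).
After step 1: P = 312.5 kPa (V unchanged).
Step 2 (isobaric): W = PΔV = (312.5 kPa)(12.7 − 29.9 L) = -5375 J.
W_total = 0 − 5375 = -5375 J.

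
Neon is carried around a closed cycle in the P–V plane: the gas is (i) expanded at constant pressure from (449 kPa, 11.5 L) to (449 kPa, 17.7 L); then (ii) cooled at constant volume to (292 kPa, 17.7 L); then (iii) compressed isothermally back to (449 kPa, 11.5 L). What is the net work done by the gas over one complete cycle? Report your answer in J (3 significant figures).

W_net ≈ 555 J

Leg (i): W = PΔV = (449)(17.7 − 11.5) = 2784 J.
Leg (ii): W = 0.
Leg (iii): W = PᵢVᵢ ln(V_f/Vᵢ) = (5168) ln(11.5/17.7) = -2229 J.
W_net = 2784 − 2229 = 555.1 J.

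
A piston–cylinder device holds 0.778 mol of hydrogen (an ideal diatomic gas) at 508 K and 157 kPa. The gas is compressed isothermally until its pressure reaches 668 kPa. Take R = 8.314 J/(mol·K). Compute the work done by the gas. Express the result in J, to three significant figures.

Isothermal process: W = nRT ln(V₂/V₁) = nRT ln(P₁/P₂).
W = (0.778)(8.314)(508) × ln(157/668)
  = 3286 × ln(0.235) = 3286 × -1.448
W_by_gas = -4758 J.

W ≈ -4760 J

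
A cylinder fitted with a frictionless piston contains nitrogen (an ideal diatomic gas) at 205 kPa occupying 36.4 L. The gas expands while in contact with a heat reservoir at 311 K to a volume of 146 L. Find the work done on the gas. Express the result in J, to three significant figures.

Isothermal: W = nRT ln(V₂/V₁) = P₁V₁ ln(V₂/V₁).
P₁V₁ = (205 kPa)(36.4 L) = 7462 J.
W = 7462 × ln(146/36.4) = 7462 × 1.389
W_by_gas = 10365 J; work on gas = −W_by = -10365 J.

W ≈ -10400 J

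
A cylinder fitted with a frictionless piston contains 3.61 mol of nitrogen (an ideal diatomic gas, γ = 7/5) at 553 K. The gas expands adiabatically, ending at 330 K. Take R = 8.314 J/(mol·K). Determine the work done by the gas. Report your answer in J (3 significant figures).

W ≈ 16700 J

Adiabatic ⇒ Q = 0, so W_by = −ΔU = nCᵥ(T₁ − T₂).
Cᵥ = 5R/2 = 20.79 J/(mol·K).
W = (3.61)(20.79)(553 − 330) = 16733 J.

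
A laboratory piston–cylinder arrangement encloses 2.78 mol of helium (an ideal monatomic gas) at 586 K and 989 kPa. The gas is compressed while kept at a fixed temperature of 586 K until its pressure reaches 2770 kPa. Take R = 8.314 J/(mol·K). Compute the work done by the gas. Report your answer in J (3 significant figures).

W ≈ -13900 J

Isothermal process: W = nRT ln(V₂/V₁) = nRT ln(P₁/P₂).
W = (2.78)(8.314)(586) × ln(989/2770)
  = 13544 × ln(0.357) = 13544 × -1.03
W_by_gas = -13949 J.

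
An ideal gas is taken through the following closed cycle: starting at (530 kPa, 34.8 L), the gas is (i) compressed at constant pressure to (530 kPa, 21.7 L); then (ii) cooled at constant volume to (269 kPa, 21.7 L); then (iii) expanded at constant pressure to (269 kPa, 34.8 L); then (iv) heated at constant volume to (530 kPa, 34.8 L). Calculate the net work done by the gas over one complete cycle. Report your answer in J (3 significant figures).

Constant-volume legs do no work.
W(i) = (530)(21.7 − 34.8) = -6943 J; W(iii) = (269)(34.8 − 21.7) = 3524 J.
W_net = -6943 + 3524 = -3419 J (the counter-clockwise enclosed area).

W_net ≈ -3420 J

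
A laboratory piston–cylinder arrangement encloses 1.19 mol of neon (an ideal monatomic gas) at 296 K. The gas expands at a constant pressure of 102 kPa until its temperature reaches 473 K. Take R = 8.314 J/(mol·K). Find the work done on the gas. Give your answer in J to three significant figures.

Isobaric: W = P ΔV = nR ΔT.
W = (1.19)(8.314)(473 − 296) = 1751 J.
Work on gas = −W_by = -1751 J.

W ≈ -1750 J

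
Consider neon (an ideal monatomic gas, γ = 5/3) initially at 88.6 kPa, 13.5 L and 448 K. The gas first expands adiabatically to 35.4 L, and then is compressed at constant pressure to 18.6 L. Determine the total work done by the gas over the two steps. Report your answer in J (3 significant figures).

W_total ≈ 552 J

Step 1 (adiabatic): W = (P₁V₁ − P₂V₂)/(γ−1) = (1196 − 629)/0.667 = 850.6 J.
After step 1: P = 17.77 kPa, V = 35.4 L, T = 235.6 K.
Step 2 (isobaric): W = PΔV = (17.77 kPa)(18.6 − 35.4 L) = -298.5 J.
W_total = 850.6 − 298.5 = 552.1 J.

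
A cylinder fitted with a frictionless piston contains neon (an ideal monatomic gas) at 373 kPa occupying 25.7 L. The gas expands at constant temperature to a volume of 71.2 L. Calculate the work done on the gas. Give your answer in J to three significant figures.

Isothermal: W = nRT ln(V₂/V₁) = P₁V₁ ln(V₂/V₁).
P₁V₁ = (373 kPa)(25.7 L) = 9586 J.
W = 9586 × ln(71.2/25.7) = 9586 × 1.019
W_by_gas = 9768 J; work on gas = −W_by = -9768 J.

W ≈ -9770 J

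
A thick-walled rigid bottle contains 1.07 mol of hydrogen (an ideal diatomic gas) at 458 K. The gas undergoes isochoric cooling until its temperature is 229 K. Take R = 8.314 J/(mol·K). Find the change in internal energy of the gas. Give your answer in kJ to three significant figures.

Constant volume ⇒ W = 0, so Q = ΔU = nCᵥΔT with Cᵥ = 5R/2 = 20.79 J/(mol·K).
ΔU = (1.07)(20.79)(229 − 458) = -5093 J.

ΔU ≈ -5.09 kJ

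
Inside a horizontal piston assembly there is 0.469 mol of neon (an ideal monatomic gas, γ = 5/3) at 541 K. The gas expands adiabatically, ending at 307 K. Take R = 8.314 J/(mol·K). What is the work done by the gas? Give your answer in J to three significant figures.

W ≈ 1370 J

Adiabatic ⇒ Q = 0, so W_by = −ΔU = nCᵥ(T₁ − T₂).
Cᵥ = 3R/2 = 12.47 J/(mol·K).
W = (0.469)(12.47)(541 − 307) = 1369 J.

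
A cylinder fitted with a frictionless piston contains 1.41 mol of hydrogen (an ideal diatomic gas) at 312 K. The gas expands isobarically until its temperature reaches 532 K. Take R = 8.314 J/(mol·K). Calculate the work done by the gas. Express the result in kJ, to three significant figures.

Isobaric: W = P ΔV = nR ΔT.
W = (1.41)(8.314)(532 − 312) = 2579 J.

W ≈ 2.58 kJ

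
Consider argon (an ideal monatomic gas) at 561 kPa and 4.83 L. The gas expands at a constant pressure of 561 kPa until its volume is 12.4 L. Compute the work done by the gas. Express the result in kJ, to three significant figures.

Isobaric: W = P ΔV.
W = (561 kPa)(12.4 − 4.83 L) = (561)(7.57) = 4247 J.

W ≈ 4.25 kJ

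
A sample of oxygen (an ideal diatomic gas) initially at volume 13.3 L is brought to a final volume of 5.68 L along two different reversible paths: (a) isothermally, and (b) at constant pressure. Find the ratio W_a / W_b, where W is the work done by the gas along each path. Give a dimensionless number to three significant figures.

W_a / W_b ≈ 1.49

Path (a) isothermal: W = P₁V₁ ln(V₂/V₁) → W_a/(P₁V₁) = -0.8508.
Path (b) isobaric: W = P₁(V₂ − V₁) → W_b/(P₁V₁) = -0.5729.
W_a / W_b = -0.8508 / -0.5729 = 1.485.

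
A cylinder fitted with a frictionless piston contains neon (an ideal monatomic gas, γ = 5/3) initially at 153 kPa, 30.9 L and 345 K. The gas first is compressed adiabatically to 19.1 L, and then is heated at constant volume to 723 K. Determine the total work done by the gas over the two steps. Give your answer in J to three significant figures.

W_total ≈ -2680 J

Step 1 (adiabatic): W = (P₁V₁ − P₂V₂)/(γ−1) = (4728 − 6515)/0.667 = -2681 J.
Step 2 (isochoric): W = 0 (constant volume).
W_total = -2681 + 0 = -2681 J.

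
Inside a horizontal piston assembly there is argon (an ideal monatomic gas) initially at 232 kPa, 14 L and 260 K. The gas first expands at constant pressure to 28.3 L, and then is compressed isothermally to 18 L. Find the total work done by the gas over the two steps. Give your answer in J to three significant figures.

Step 1 (isobaric): W = PΔV = (232 kPa)(28.3 − 14 L) = 3318 J.
After step 1: P = 232 kPa, V = 28.3 L, T = 525.6 K.
Step 2 (isothermal): W = P₁V₁ ln(V₂/V₁) = (6566) ln(18/28.3) = -2971 J.
W_total = 3318 − 2971 = 346.7 J.

W_total ≈ 347 J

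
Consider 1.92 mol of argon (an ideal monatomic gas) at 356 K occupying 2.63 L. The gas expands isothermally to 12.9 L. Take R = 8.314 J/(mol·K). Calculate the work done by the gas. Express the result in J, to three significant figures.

W ≈ 9040 J

Isothermal: W = nRT ln(V₂/V₁).
W = (1.92)(8.314)(356) × ln(12.9/2.63)
  = 5683 × 1.59
W_by_gas = 9037 J.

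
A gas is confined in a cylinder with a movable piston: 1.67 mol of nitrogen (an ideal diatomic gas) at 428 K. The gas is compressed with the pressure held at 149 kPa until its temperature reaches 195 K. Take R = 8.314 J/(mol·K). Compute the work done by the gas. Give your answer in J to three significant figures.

Isobaric: W = P ΔV = nR ΔT.
W = (1.67)(8.314)(195 − 428) = -3235 J.

W ≈ -3240 J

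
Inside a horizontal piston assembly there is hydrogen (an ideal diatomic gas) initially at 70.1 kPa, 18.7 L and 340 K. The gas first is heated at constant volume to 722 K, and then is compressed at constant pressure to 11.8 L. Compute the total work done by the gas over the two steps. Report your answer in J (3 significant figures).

Step 1 (isochoric): W = 0 (constant volume).
After step 1: P = 148.9 kPa (V unchanged).
Step 2 (isobaric): W = PΔV = (148.9 kPa)(11.8 − 18.7 L) = -1027 J.
W_total = 0 − 1027 = -1027 J.

W_total ≈ -1030 J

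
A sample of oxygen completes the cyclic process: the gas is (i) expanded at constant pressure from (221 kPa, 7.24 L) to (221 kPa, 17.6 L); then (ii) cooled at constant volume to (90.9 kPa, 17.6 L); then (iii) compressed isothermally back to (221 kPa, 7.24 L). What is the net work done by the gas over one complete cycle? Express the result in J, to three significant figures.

Leg (i): W = PΔV = (221)(17.6 − 7.24) = 2290 J.
Leg (ii): W = 0.
Leg (iii): W = PᵢVᵢ ln(V_f/Vᵢ) = (1600) ln(7.24/17.6) = -1421 J.
W_net = 2290 − 1421 = 868.5 J.

W_net ≈ 868 J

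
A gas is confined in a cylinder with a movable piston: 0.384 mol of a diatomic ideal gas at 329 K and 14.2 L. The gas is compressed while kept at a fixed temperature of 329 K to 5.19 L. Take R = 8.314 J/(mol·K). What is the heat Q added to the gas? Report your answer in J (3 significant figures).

Q ≈ -1060 J

Isothermal ⇒ ΔU = 0, so Q = W = nRT ln(V₂/V₁).
Q = (0.384)(8.314)(329) ln(5.19/14.2) = 1050 × -1.007 = -1057 J.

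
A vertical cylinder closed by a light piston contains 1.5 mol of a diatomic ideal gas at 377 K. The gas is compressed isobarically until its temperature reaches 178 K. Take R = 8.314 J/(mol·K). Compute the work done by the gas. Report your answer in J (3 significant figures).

Isobaric: W = P ΔV = nR ΔT.
W = (1.5)(8.314)(178 − 377) = -2482 J.

W ≈ -2480 J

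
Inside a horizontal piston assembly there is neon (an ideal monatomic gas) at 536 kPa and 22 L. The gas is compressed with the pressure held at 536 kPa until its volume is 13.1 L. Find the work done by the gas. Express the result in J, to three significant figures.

W ≈ -4770 J

Isobaric: W = P ΔV.
W = (536 kPa)(13.1 − 22 L) = (536)(-8.9) = -4770 J.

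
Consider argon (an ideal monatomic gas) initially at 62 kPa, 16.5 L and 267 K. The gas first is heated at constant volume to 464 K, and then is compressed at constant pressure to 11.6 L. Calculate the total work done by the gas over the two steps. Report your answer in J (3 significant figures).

W_total ≈ -528 J

Step 1 (isochoric): W = 0 (constant volume).
After step 1: P = 107.7 kPa (V unchanged).
Step 2 (isobaric): W = PΔV = (107.7 kPa)(11.6 − 16.5 L) = -528 J.
W_total = 0 − 528 = -528 J.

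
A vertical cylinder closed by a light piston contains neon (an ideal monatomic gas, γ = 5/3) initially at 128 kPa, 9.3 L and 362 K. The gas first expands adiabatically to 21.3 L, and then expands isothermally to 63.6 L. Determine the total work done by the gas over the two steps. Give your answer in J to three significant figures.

Step 1 (adiabatic): W = (P₁V₁ − P₂V₂)/(γ−1) = (1190 − 685.1)/0.667 = 757.9 J.
After step 1: P = 32.16 kPa, V = 21.3 L, T = 208.3 K.
Step 2 (isothermal): W = P₁V₁ ln(V₂/V₁) = (685.1) ln(63.6/21.3) = 749.4 J.
W_total = 757.9 + 749.4 = 1507 J.

W_total ≈ 1510 J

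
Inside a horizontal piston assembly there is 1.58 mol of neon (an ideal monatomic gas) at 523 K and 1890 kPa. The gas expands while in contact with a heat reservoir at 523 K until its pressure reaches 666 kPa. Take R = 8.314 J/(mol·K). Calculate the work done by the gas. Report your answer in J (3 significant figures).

Isothermal process: W = nRT ln(V₂/V₁) = nRT ln(P₁/P₂).
W = (1.58)(8.314)(523) × ln(1890/666)
  = 6870 × ln(2.838) = 6870 × 1.043
W_by_gas = 7166 J.

W ≈ 7170 J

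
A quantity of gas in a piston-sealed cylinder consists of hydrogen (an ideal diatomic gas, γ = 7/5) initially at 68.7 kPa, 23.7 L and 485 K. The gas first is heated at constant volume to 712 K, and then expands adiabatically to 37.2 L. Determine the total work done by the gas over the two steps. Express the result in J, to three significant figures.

W_total ≈ 986 J

Step 1 (isochoric): W = 0 (constant volume).
After step 1: P = 100.9 kPa (V unchanged).
Step 2 (adiabatic): W = (P₁V₁ − P₂V₂)/(γ−1) = (2390 − 1996)/0.4 = 986 J.
W_total = 0 + 986 = 986 J.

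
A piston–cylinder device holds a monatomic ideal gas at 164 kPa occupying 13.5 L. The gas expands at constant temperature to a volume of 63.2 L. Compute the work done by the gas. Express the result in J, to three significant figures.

W ≈ 3420 J

Isothermal: W = nRT ln(V₂/V₁) = P₁V₁ ln(V₂/V₁).
P₁V₁ = (164 kPa)(13.5 L) = 2214 J.
W = 2214 × ln(63.2/13.5) = 2214 × 1.544
W_by_gas = 3418 J.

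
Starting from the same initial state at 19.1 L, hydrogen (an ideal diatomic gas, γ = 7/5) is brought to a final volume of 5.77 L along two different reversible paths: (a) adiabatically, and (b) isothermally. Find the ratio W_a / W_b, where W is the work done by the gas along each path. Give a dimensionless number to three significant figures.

W_a / W_b ≈ 1.28

Path (a) adiabatic: W = P₁V₁(1 − (V₁/V₂)^(γ−1))/(γ−1) → W_a/(P₁V₁) = -1.535.
Path (b) isothermal: W = P₁V₁ ln(V₂/V₁) → W_b/(P₁V₁) = -1.197.
W_a / W_b = -1.535 / -1.197 = 1.283.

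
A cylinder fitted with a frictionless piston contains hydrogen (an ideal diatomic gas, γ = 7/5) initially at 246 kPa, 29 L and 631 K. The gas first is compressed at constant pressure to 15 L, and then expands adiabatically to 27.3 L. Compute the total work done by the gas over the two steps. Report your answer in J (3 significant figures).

W_total ≈ -1480 J

Step 1 (isobaric): W = PΔV = (246 kPa)(15 − 29 L) = -3444 J.
After step 1: P = 246 kPa, V = 15 L, T = 326.4 K.
Step 2 (adiabatic): W = (P₁V₁ − P₂V₂)/(γ−1) = (3690 − 2904)/0.4 = 1965 J.
W_total = -3444 + 1965 = -1479 J.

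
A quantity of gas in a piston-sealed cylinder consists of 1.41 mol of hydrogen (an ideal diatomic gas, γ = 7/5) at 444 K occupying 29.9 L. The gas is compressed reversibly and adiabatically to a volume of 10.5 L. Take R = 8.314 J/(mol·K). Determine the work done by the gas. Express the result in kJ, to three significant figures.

Adiabatic: TV^(γ−1) = const with γ = 7/5.
T₂ = T₁ (V₁/V₂)^(γ−1) = 444 × (29.9/10.5)^0.4 = 444 × 1.52 = 674.8 K.
W_by = nCᵥ(T₁ − T₂) = (1.41)(20.79)(444 − 674.8) = -6764 J.

W ≈ -6.76 kJ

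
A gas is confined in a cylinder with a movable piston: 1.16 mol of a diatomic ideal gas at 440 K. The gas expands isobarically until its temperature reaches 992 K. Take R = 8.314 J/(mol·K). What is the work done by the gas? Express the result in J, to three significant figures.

Isobaric: W = P ΔV = nR ΔT.
W = (1.16)(8.314)(992 − 440) = 5324 J.

W ≈ 5320 J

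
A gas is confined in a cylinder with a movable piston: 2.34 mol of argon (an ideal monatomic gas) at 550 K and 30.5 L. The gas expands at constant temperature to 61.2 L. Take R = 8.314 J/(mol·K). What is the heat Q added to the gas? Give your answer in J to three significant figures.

Isothermal ⇒ ΔU = 0, so Q = W = nRT ln(V₂/V₁).
Q = (2.34)(8.314)(550) ln(61.2/30.5) = 10700 × 0.6964 = 7452 J.

Q ≈ 7450 J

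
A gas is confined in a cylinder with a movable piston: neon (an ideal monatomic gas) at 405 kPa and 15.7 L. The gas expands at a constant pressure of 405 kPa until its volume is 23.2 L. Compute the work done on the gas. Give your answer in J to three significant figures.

W ≈ -3040 J

Isobaric: W = P ΔV.
W = (405 kPa)(23.2 − 15.7 L) = (405)(7.5) = 3038 J.
Work on gas = −W_by = -3038 J.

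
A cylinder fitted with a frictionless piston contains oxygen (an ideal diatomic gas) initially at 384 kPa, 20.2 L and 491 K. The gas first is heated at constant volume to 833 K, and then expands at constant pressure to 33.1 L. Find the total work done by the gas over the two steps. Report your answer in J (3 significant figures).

W_total ≈ 8400 J

Step 1 (isochoric): W = 0 (constant volume).
After step 1: P = 651.5 kPa (V unchanged).
Step 2 (isobaric): W = PΔV = (651.5 kPa)(33.1 − 20.2 L) = 8404 J.
W_total = 0 + 8404 = 8404 J.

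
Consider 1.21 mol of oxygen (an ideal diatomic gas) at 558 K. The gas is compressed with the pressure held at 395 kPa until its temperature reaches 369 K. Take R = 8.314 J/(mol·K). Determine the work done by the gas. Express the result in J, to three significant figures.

W ≈ -1900 J

Isobaric: W = P ΔV = nR ΔT.
W = (1.21)(8.314)(369 − 558) = -1901 J.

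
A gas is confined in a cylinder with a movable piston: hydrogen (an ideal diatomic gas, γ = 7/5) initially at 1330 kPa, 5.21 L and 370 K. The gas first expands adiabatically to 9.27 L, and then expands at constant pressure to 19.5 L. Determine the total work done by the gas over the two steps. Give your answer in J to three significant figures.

W_total ≈ 9640 J

Step 1 (adiabatic): W = (P₁V₁ − P₂V₂)/(γ−1) = (6929 − 5503)/0.4 = 3566 J.
After step 1: P = 593.6 kPa, V = 9.27 L, T = 293.8 K.
Step 2 (isobaric): W = PΔV = (593.6 kPa)(19.5 − 9.27 L) = 6073 J.
W_total = 3566 + 6073 = 9639 J.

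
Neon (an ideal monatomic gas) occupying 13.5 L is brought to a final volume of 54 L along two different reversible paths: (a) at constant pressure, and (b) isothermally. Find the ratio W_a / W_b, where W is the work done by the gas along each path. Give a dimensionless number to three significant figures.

W_a / W_b ≈ 2.16

Path (a) isobaric: W = P₁(V₂ − V₁) → W_a/(P₁V₁) = 3.
Path (b) isothermal: W = P₁V₁ ln(V₂/V₁) → W_b/(P₁V₁) = 1.386.
W_a / W_b = 3 / 1.386 = 2.164.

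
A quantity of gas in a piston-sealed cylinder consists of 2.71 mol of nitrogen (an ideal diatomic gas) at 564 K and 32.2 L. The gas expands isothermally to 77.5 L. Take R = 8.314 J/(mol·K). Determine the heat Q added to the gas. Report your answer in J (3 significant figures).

Isothermal ⇒ ΔU = 0, so Q = W = nRT ln(V₂/V₁).
Q = (2.71)(8.314)(564) ln(77.5/32.2) = 12707 × 0.8783 = 11161 J.

Q ≈ 11200 J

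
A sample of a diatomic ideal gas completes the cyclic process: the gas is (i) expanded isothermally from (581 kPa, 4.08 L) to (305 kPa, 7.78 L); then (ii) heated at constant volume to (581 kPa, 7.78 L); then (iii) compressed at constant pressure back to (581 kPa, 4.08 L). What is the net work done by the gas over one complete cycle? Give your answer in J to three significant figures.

W_net ≈ -620 J

Leg (i): W = PᵢVᵢ ln(V_f/Vᵢ) = (2370) ln(7.78/4.08) = 1530 J.
Leg (ii): W = 0.
Leg (iii): W = PΔV = (581)(4.08 − 7.78) = -2150 J.
W_net = 1530 − 2150 = -619.7 J.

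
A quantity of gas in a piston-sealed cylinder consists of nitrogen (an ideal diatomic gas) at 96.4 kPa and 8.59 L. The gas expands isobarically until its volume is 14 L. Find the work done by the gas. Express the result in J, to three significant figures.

Isobaric: W = P ΔV.
W = (96.4 kPa)(14 − 8.59 L) = (96.4)(5.41) = 521.5 J.

W ≈ 522 J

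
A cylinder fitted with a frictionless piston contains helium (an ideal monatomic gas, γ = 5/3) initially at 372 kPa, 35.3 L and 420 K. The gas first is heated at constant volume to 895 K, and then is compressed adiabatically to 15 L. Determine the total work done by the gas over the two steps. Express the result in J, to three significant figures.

W_total ≈ -32300 J

Step 1 (isochoric): W = 0 (constant volume).
After step 1: P = 792.7 kPa (V unchanged).
Step 2 (adiabatic): W = (P₁V₁ − P₂V₂)/(γ−1) = (27983 − 49509)/0.667 = -32289 J.
W_total = 0 − 32289 = -32289 J.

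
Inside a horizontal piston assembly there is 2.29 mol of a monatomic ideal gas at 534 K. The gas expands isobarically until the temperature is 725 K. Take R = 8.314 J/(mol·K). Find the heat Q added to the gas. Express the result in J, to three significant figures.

Q ≈ 9090 J

Isobaric: W = nRΔT = (2.29)(8.314)(191) = 3636 J.
ΔU = nCᵥΔT with Cᵥ = 3R/2: ΔU = (2.29)(12.47)(191) = 5455 J.
Q = ΔU + W = 5455 + 3636 = 9091 J.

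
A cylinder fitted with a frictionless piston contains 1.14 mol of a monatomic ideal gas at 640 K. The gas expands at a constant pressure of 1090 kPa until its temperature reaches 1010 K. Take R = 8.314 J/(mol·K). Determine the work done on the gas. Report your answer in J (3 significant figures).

W ≈ -3510 J

Isobaric: W = P ΔV = nR ΔT.
W = (1.14)(8.314)(1010 − 640) = 3507 J.
Work on gas = −W_by = -3507 J.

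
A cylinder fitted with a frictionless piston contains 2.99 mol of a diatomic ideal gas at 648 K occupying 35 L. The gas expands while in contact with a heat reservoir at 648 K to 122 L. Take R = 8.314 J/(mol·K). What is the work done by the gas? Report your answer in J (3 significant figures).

W ≈ 20100 J

Isothermal: W = nRT ln(V₂/V₁).
W = (2.99)(8.314)(648) × ln(122/35)
  = 16109 × 1.249
W_by_gas = 20114 J.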